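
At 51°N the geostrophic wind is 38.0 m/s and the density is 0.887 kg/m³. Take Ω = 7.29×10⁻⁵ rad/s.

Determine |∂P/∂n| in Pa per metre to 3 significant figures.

3.82×10⁻³ Pa/m

Coriolis parameter at 51°N:
f = 2Ω sin φ = 2 × 7.29×10⁻⁵ × sin 51° = 1.13×10⁻⁴ s⁻¹
Geostrophic balance rearranged: |∂P/∂n| = f ρ V_g
|∂P/∂n| = 1.13×10⁻⁴ × 0.887 × 38.0 = 3.82×10⁻³ Pa/m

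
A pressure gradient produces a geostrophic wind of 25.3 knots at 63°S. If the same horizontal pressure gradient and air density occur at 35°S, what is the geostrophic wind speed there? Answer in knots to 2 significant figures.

39 knots

With the same pressure gradient and density, V_g ∝ 1/f ∝ 1/sin φ.
V₂ = V₁ · sin φ₁ / sin φ₂ = 25.3 × sin 63° / sin 35°
V₂ = 25.3 × 0.8910/0.5736 = 39 knots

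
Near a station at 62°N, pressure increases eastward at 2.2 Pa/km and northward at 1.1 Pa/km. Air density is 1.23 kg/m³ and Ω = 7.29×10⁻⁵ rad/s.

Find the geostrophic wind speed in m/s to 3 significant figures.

15.5 m/s

Coriolis parameter at 62°N:
f = 2Ω sin φ = 2 × 7.29×10⁻⁵ × sin 62° = 1.29×10⁻⁴ s⁻¹
Component geostrophic relations (x east, y north):
u_g = −(1/(fρ)) ∂P/∂y,  v_g = (1/(fρ)) ∂P/∂x
u_g = −(1.1×10⁻³)/(1.29×10⁻⁴ × 1.23) = −6.95 m/s;  v_g = (2.2×10⁻³)/(1.29×10⁻⁴ × 1.23) = 13.9 m/s
|V_g| = √(u_g² + v_g²) = 15.5 m/s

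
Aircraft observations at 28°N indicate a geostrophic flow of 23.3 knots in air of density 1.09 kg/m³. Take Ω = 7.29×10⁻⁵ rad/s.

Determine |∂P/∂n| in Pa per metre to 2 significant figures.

Coriolis parameter at 28°N:
f = 2Ω sin φ = 2 × 7.29×10⁻⁵ × sin 28° = 6.84×10⁻⁵ s⁻¹
Wind speed in SI: 23.3 knots = 12.0 m/s
Geostrophic balance rearranged: |∂P/∂n| = f ρ V_g
|∂P/∂n| = 6.84×10⁻⁵ × 1.09 × 12.0 = 8.94×10⁻⁴ Pa/m

8.9×10⁻⁴ Pa/m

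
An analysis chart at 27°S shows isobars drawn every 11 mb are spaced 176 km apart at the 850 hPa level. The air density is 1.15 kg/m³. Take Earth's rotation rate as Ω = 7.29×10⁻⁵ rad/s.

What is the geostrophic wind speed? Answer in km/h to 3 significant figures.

296 km/h

Coriolis parameter at 27°S:
f = 2Ω sin φ = 2 × 7.29×10⁻⁵ × sin 27° = 6.62×10⁻⁵ s⁻¹
Pressure gradient: |∂P/∂n| = 1100 Pa / 176000 m = 6.25×10⁻³ Pa/m
Geostrophic balance (pressure-gradient force = Coriolis force):
V_g = (1/(fρ)) |∂P/∂n| = 6.25×10⁻³ / (6.62×10⁻⁵ × 1.15) = 82.1 m/s
Converting: 82.1 m/s × 3.6 = 296 km/h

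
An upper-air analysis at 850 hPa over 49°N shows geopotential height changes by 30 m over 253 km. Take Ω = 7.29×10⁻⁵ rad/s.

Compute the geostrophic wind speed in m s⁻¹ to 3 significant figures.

Coriolis parameter at 49°N:
f = 2Ω sin φ = 2 × 7.29×10⁻⁵ × sin 49° = 1.10×10⁻⁴ s⁻¹
Height gradient: |∂Z/∂n| = 30 m / 253000 m = 1.19×10⁻⁴
On a pressure surface, geostrophic balance gives V_g = (g/f)|∂Z/∂n|:
V_g = 9.81 × 1.19×10⁻⁴ / 1.10×10⁻⁴ = 10.6 m/s

10.6 m s⁻¹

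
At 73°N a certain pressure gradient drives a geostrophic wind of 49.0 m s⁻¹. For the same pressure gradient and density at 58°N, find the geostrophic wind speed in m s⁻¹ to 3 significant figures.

55.3 m s⁻¹

With the same pressure gradient and density, V_g ∝ 1/f ∝ 1/sin φ.
V₂ = V₁ · sin φ₁ / sin φ₂ = 49.0 × sin 73° / sin 58°
V₂ = 49.0 × 0.9563/0.8480 = 55.3 m s⁻¹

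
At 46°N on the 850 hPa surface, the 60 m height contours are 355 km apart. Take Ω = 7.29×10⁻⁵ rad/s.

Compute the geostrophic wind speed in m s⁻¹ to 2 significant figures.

Coriolis parameter at 46°N:
f = 2Ω sin φ = 2 × 7.29×10⁻⁵ × sin 46° = 1.05×10⁻⁴ s⁻¹
Height gradient: |∂Z/∂n| = 60 m / 355000 m = 1.69×10⁻⁴
On a pressure surface, geostrophic balance gives V_g = (g/f)|∂Z/∂n|:
V_g = 9.81 × 1.69×10⁻⁴ / 1.05×10⁻⁴ = 15.8 m/s

16 m s⁻¹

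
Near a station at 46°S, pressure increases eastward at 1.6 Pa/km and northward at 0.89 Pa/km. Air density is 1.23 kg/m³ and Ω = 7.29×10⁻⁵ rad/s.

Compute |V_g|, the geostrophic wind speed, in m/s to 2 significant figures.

Coriolis parameter at 46°S:
f = 2Ω sin φ = 2 × 7.29×10⁻⁵ × sin 46° = 1.05×10⁻⁴ s⁻¹
In the Southern Hemisphere f is negative: f = −1.05×10⁻⁴ s⁻¹.
Component geostrophic relations (x east, y north):
u_g = −(1/(fρ)) ∂P/∂y,  v_g = (1/(fρ)) ∂P/∂x
u_g = −(0.89×10⁻³)/(−1.05×10⁻⁴ × 1.23) = 6.90 m/s;  v_g = (1.6×10⁻³)/(−1.05×10⁻⁴ × 1.23) = −12.4 m/s
|V_g| = √(u_g² + v_g²) = 14.2 m/s

14 m/s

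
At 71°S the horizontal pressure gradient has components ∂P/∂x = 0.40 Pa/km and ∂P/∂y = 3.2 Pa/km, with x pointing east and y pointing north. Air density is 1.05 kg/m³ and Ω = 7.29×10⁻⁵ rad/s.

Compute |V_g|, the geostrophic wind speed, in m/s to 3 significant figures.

22.3 m/s

Coriolis parameter at 71°S:
f = 2Ω sin φ = 2 × 7.29×10⁻⁵ × sin 71° = 1.38×10⁻⁴ s⁻¹
In the Southern Hemisphere f is negative: f = −1.38×10⁻⁴ s⁻¹.
Component geostrophic relations (x east, y north):
u_g = −(1/(fρ)) ∂P/∂y,  v_g = (1/(fρ)) ∂P/∂x
u_g = −(3.2×10⁻³)/(−1.38×10⁻⁴ × 1.05) = 22.1 m/s;  v_g = (0.40×10⁻³)/(−1.38×10⁻⁴ × 1.05) = −2.76 m/s
|V_g| = √(u_g² + v_g²) = 22.3 m/s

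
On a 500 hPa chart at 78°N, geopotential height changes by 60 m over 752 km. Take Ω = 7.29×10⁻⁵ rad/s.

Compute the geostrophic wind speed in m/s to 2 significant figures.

5.5 m/s

Coriolis parameter at 78°N:
f = 2Ω sin φ = 2 × 7.29×10⁻⁵ × sin 78° = 1.43×10⁻⁴ s⁻¹
Height gradient: |∂Z/∂n| = 60 m / 752000 m = 7.98×10⁻⁵
On a pressure surface, geostrophic balance gives V_g = (g/f)|∂Z/∂n|:
V_g = 9.81 × 7.98×10⁻⁵ / 1.43×10⁻⁴ = 5.49 m/s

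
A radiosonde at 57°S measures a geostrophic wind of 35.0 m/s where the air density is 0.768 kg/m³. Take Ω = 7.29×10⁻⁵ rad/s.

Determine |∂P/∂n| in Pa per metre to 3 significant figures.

3.29×10⁻³ Pa/m

Coriolis parameter at 57°S:
f = 2Ω sin φ = 2 × 7.29×10⁻⁵ × sin 57° = 1.22×10⁻⁴ s⁻¹
Geostrophic balance rearranged: |∂P/∂n| = f ρ V_g
|∂P/∂n| = 1.22×10⁻⁴ × 0.768 × 35.0 = 3.29×10⁻³ Pa/m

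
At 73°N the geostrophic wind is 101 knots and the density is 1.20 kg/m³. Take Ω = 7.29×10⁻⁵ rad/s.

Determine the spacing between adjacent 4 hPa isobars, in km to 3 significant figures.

46.0 km

Coriolis parameter at 73°N:
f = 2Ω sin φ = 2 × 7.29×10⁻⁵ × sin 73° = 1.39×10⁻⁴ s⁻¹
Wind speed in SI: 101 knots = 52.0 m/s
Geostrophic balance rearranged: |∂P/∂n| = f ρ V_g
|∂P/∂n| = 1.39×10⁻⁴ × 1.20 × 52.0 = 8.69×10⁻³ Pa/m
Isobar spacing: Δn = ΔP/|∂P/∂n| = 400 Pa / 8.69×10⁻³ Pa/m = 46011 m ≈ 46.0 km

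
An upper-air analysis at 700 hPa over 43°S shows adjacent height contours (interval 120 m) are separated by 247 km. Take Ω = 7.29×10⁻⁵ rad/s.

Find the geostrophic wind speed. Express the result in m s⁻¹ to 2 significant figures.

48 m s⁻¹

Coriolis parameter at 43°S:
f = 2Ω sin φ = 2 × 7.29×10⁻⁵ × sin 43° = 9.94×10⁻⁵ s⁻¹
Height gradient: |∂Z/∂n| = 120 m / 247000 m = 4.86×10⁻⁴
On a pressure surface, geostrophic balance gives V_g = (g/f)|∂Z/∂n|:
V_g = 9.81 × 4.86×10⁻⁴ / 9.94×10⁻⁵ = 47.9 m/s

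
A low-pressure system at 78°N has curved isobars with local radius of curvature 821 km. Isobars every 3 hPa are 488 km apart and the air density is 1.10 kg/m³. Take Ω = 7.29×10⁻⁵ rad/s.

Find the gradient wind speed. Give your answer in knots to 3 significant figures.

7.38 knots

Coriolis parameter at 78°N:
f = 2Ω sin φ = 2 × 7.29×10⁻⁵ × sin 78° = 1.43×10⁻⁴ s⁻¹
Pressure gradient: |∂P/∂n| = 300 Pa / 488000 m = 6.15×10⁻⁴ Pa/m
Geostrophic speed: V_g = |∂P/∂n|/(fρ) = 6.15×10⁻⁴/(1.43×10⁻⁴ × 1.10) = 3.92 m/s
Around a low, centrifugal force acts outward with Coriolis, so pressure-gradient force balances both:
(1/ρ)|∂P/∂n| = fV + V²/R  →  V² + fR·V − fR·V_g = 0
With fR = 1.43×10⁻⁴ × 821×10³ m = 117 m/s:
V = [−fR + √((fR)² + 4 fR V_g)]/2 = [−117 + √(117² + 4×117×3.92)]/2 = 3.8 m/s
Subgeostrophic (V < V_g = 3.92 m/s), as expected around a low.
Converting: 3.8 m/s × 1.944 = 7.38 knots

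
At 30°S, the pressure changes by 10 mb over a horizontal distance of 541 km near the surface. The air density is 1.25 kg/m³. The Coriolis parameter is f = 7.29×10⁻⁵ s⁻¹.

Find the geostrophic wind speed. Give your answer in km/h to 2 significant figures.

73 km/h

Pressure gradient: |∂P/∂n| = 1000 Pa / 541000 m = 1.85×10⁻³ Pa/m
Geostrophic balance (pressure-gradient force = Coriolis force):
V_g = (1/(fρ)) |∂P/∂n| = 1.85×10⁻³ / (7.29×10⁻⁵ × 1.25) = 20.3 m/s
Converting: 20.3 m/s × 3.6 = 73 km/h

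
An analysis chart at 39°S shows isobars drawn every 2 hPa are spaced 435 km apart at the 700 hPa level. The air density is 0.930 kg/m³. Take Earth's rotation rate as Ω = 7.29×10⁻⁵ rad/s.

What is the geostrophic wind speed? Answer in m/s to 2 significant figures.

Coriolis parameter at 39°S:
f = 2Ω sin φ = 2 × 7.29×10⁻⁵ × sin 39° = 9.18×10⁻⁵ s⁻¹
Pressure gradient: |∂P/∂n| = 200 Pa / 435000 m = 4.60×10⁻⁴ Pa/m
Geostrophic balance (pressure-gradient force = Coriolis force):
V_g = (1/(fρ)) |∂P/∂n| = 4.60×10⁻⁴ / (9.18×10⁻⁵ × 0.930) = 5.39 m/s

5.4 m/s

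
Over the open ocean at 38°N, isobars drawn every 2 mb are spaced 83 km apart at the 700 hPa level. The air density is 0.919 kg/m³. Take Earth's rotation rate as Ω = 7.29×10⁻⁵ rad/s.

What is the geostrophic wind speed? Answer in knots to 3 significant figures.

Coriolis parameter at 38°N:
f = 2Ω sin φ = 2 × 7.29×10⁻⁵ × sin 38° = 8.98×10⁻⁵ s⁻¹
Pressure gradient: |∂P/∂n| = 200 Pa / 83000 m = 2.41×10⁻³ Pa/m
Geostrophic balance (pressure-gradient force = Coriolis force):
V_g = (1/(fρ)) |∂P/∂n| = 2.41×10⁻³ / (8.98×10⁻⁵ × 0.919) = 29.2 m/s
Converting: 29.2 m/s × 1.944 = 56.8 knots

56.8 knots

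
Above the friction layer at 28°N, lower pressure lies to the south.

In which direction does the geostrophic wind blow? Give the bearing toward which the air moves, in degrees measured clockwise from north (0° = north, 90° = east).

270°

The pressure-gradient force points toward the south (bearing 180°).
Geostrophic balance: in the Northern Hemisphere the Coriolis force deflects motion to the right, so the geostrophic wind blows 90° to the right of the pressure-gradient force (low pressure on the left).
Rotating 180° by 90° clockwise gives 270° — the wind blows toward the west.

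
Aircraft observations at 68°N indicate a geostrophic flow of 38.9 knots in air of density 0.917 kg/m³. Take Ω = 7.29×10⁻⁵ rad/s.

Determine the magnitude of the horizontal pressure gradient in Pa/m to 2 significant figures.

Coriolis parameter at 68°N:
f = 2Ω sin φ = 2 × 7.29×10⁻⁵ × sin 68° = 1.35×10⁻⁴ s⁻¹
Wind speed in SI: 38.9 knots = 20.0 m/s
Geostrophic balance rearranged: |∂P/∂n| = f ρ V_g
|∂P/∂n| = 1.35×10⁻⁴ × 0.917 × 20.0 = 2.48×10⁻³ Pa/m

2.5×10⁻³ Pa/m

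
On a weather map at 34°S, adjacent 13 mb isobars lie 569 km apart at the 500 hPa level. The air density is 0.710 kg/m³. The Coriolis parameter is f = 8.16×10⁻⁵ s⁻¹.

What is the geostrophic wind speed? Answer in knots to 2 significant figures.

Pressure gradient: |∂P/∂n| = 1300 Pa / 569000 m = 2.28×10⁻³ Pa/m
Geostrophic balance (pressure-gradient force = Coriolis force):
V_g = (1/(fρ)) |∂P/∂n| = 2.28×10⁻³ / (8.16×10⁻⁵ × 0.710) = 39.4 m/s
Converting: 39.4 m/s × 1.944 = 77 knots

77 knots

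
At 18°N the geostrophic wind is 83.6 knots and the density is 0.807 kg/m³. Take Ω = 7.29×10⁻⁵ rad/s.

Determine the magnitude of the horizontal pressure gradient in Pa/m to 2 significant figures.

Coriolis parameter at 18°N:
f = 2Ω sin φ = 2 × 7.29×10⁻⁵ × sin 18° = 4.51×10⁻⁵ s⁻¹
Wind speed in SI: 83.6 knots = 43.0 m/s
Geostrophic balance rearranged: |∂P/∂n| = f ρ V_g
|∂P/∂n| = 4.51×10⁻⁵ × 0.807 × 43.0 = 1.56×10⁻³ Pa/m

1.6×10⁻³ Pa/m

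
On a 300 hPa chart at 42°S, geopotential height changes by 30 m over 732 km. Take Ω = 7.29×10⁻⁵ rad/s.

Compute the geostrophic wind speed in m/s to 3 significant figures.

4.12 m/s

Coriolis parameter at 42°S:
f = 2Ω sin φ = 2 × 7.29×10⁻⁵ × sin 42° = 9.76×10⁻⁵ s⁻¹
Height gradient: |∂Z/∂n| = 30 m / 732000 m = 4.10×10⁻⁵
On a pressure surface, geostrophic balance gives V_g = (g/f)|∂Z/∂n|:
V_g = 9.81 × 4.10×10⁻⁵ / 9.76×10⁻⁵ = 4.12 m/s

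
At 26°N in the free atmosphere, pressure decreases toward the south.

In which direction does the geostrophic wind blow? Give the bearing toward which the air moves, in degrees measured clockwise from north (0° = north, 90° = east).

The pressure-gradient force points toward the south (bearing 180°).
Geostrophic balance: in the Northern Hemisphere the Coriolis force deflects motion to the right, so the geostrophic wind blows 90° to the right of the pressure-gradient force (low pressure on the left).
Rotating 180° by 90° clockwise gives 270° — the wind blows toward the west.

270°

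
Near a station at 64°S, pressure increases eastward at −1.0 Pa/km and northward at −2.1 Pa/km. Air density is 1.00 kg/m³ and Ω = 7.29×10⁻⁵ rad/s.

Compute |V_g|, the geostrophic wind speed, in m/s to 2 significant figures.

Coriolis parameter at 64°S:
f = 2Ω sin φ = 2 × 7.29×10⁻⁵ × sin 64° = 1.31×10⁻⁴ s⁻¹
In the Southern Hemisphere f is negative: f = −1.31×10⁻⁴ s⁻¹.
Component geostrophic relations (x east, y north):
u_g = −(1/(fρ)) ∂P/∂y,  v_g = (1/(fρ)) ∂P/∂x
u_g = −(−2.1×10⁻³)/(−1.31×10⁻⁴ × 1.00) = −16.0 m/s;  v_g = (−1.0×10⁻³)/(−1.31×10⁻⁴ × 1.00) = 7.63 m/s
|V_g| = √(u_g² + v_g²) = 17.7 m/s

18 m/s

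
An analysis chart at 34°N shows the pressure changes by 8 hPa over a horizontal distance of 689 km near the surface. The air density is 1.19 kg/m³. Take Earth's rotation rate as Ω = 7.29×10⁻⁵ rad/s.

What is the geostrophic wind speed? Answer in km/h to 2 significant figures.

43 km/h

Coriolis parameter at 34°N:
f = 2Ω sin φ = 2 × 7.29×10⁻⁵ × sin 34° = 8.15×10⁻⁵ s⁻¹
Pressure gradient: |∂P/∂n| = 800 Pa / 689000 m = 1.16×10⁻³ Pa/m
Geostrophic balance (pressure-gradient force = Coriolis force):
V_g = (1/(fρ)) |∂P/∂n| = 1.16×10⁻³ / (8.15×10⁻⁵ × 1.19) = 12.0 m/s
Converting: 12.0 m/s × 3.6 = 43 km/h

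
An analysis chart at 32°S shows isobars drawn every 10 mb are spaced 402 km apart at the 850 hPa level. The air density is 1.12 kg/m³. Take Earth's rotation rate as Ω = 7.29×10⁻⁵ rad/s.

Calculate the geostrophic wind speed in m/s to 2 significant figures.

29 m/s

Coriolis parameter at 32°S:
f = 2Ω sin φ = 2 × 7.29×10⁻⁵ × sin 32° = 7.73×10⁻⁵ s⁻¹
Pressure gradient: |∂P/∂n| = 1000 Pa / 402000 m = 2.49×10⁻³ Pa/m
Geostrophic balance (pressure-gradient force = Coriolis force):
V_g = (1/(fρ)) |∂P/∂n| = 2.49×10⁻³ / (7.73×10⁻⁵ × 1.12) = 28.7 m/s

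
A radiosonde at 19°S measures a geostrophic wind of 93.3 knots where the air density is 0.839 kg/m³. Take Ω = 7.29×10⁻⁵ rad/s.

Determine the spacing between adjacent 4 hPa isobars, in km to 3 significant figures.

209 km

Coriolis parameter at 19°S:
f = 2Ω sin φ = 2 × 7.29×10⁻⁵ × sin 19° = 4.75×10⁻⁵ s⁻¹
Wind speed in SI: 93.3 knots = 48.0 m/s
Geostrophic balance rearranged: |∂P/∂n| = f ρ V_g
|∂P/∂n| = 4.75×10⁻⁵ × 0.839 × 48.0 = 1.91×10⁻³ Pa/m
Isobar spacing: Δn = ΔP/|∂P/∂n| = 400 Pa / 1.91×10⁻³ Pa/m = 209256 m ≈ 209 km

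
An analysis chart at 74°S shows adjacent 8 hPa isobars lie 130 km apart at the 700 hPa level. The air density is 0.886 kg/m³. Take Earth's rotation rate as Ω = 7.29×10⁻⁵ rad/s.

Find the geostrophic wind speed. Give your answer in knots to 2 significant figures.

Coriolis parameter at 74°S:
f = 2Ω sin φ = 2 × 7.29×10⁻⁵ × sin 74° = 1.40×10⁻⁴ s⁻¹
Pressure gradient: |∂P/∂n| = 800 Pa / 130000 m = 6.15×10⁻³ Pa/m
Geostrophic balance (pressure-gradient force = Coriolis force):
V_g = (1/(fρ)) |∂P/∂n| = 6.15×10⁻³ / (1.40×10⁻⁴ × 0.886) = 49.6 m/s
Converting: 49.6 m/s × 1.944 = 96 knots

96 knots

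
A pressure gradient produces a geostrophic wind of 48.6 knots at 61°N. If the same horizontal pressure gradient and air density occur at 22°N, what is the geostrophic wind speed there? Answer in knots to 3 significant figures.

With the same pressure gradient and density, V_g ∝ 1/f ∝ 1/sin φ.
V₂ = V₁ · sin φ₁ / sin φ₂ = 48.6 × sin 61° / sin 22°
V₂ = 48.6 × 0.8746/0.3746 = 113 knots

113 knots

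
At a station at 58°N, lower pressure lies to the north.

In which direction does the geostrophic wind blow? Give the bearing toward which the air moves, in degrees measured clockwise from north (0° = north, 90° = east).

The pressure-gradient force points toward the north (bearing 000°).
Geostrophic balance: in the Northern Hemisphere the Coriolis force deflects motion to the right, so the geostrophic wind blows 90° to the right of the pressure-gradient force (low pressure on the left).
Rotating 000° by 90° clockwise gives 090° — the wind blows toward the east.

090°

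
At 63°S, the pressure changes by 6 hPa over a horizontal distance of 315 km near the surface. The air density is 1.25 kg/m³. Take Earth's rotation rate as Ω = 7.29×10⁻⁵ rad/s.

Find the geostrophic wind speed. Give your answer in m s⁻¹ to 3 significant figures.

11.7 m s⁻¹

Coriolis parameter at 63°S:
f = 2Ω sin φ = 2 × 7.29×10⁻⁵ × sin 63° = 1.30×10⁻⁴ s⁻¹
Pressure gradient: |∂P/∂n| = 600 Pa / 315000 m = 1.90×10⁻³ Pa/m
Geostrophic balance (pressure-gradient force = Coriolis force):
V_g = (1/(fρ)) |∂P/∂n| = 1.90×10⁻³ / (1.30×10⁻⁴ × 1.25) = 11.7 m/s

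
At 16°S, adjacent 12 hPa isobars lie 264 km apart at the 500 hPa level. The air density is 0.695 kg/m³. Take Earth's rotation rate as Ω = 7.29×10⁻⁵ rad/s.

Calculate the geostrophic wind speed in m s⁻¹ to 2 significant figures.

Coriolis parameter at 16°S:
f = 2Ω sin φ = 2 × 7.29×10⁻⁵ × sin 16° = 4.02×10⁻⁵ s⁻¹
Pressure gradient: |∂P/∂n| = 1200 Pa / 264000 m = 4.55×10⁻³ Pa/m
Geostrophic balance (pressure-gradient force = Coriolis force):
V_g = (1/(fρ)) |∂P/∂n| = 4.55×10⁻³ / (4.02×10⁻⁵ × 0.695) = 163 m/s

160 m s⁻¹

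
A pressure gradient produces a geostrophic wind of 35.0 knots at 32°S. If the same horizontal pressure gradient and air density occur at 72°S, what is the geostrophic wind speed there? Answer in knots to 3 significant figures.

19.5 knots

With the same pressure gradient and density, V_g ∝ 1/f ∝ 1/sin φ.
V₂ = V₁ · sin φ₁ / sin φ₂ = 35.0 × sin 32° / sin 72°
V₂ = 35.0 × 0.5299/0.9511 = 19.5 knots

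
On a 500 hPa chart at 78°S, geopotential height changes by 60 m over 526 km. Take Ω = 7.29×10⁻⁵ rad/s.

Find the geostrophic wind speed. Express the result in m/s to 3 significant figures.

Coriolis parameter at 78°S:
f = 2Ω sin φ = 2 × 7.29×10⁻⁵ × sin 78° = 1.43×10⁻⁴ s⁻¹
Height gradient: |∂Z/∂n| = 60 m / 526000 m = 1.14×10⁻⁴
On a pressure surface, geostrophic balance gives V_g = (g/f)|∂Z/∂n|:
V_g = 9.81 × 1.14×10⁻⁴ / 1.43×10⁻⁴ = 7.85 m/s

7.85 m/s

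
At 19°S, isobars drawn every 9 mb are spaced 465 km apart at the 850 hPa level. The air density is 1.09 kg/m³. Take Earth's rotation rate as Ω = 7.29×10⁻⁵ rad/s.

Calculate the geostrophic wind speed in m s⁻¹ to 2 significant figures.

37 m s⁻¹

Coriolis parameter at 19°S:
f = 2Ω sin φ = 2 × 7.29×10⁻⁵ × sin 19° = 4.75×10⁻⁵ s⁻¹
Pressure gradient: |∂P/∂n| = 900 Pa / 465000 m = 1.94×10⁻³ Pa/m
Geostrophic balance (pressure-gradient force = Coriolis force):
V_g = (1/(fρ)) |∂P/∂n| = 1.94×10⁻³ / (4.75×10⁻⁵ × 1.09) = 37.4 m/s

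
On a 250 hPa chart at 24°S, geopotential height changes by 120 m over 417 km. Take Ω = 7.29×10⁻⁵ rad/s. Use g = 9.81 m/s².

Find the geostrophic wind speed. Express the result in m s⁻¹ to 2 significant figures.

48 m s⁻¹

Coriolis parameter at 24°S:
f = 2Ω sin φ = 2 × 7.29×10⁻⁵ × sin 24° = 5.93×10⁻⁵ s⁻¹
Height gradient: |∂Z/∂n| = 120 m / 417000 m = 2.88×10⁻⁴
On a pressure surface, geostrophic balance gives V_g = (g/f)|∂Z/∂n|:
V_g = 9.81 × 2.88×10⁻⁴ / 5.93×10⁻⁵ = 47.6 m/s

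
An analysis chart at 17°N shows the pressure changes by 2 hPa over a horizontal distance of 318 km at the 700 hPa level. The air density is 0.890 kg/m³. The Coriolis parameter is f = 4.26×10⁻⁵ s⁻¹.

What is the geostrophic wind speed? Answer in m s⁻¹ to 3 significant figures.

16.6 m s⁻¹

Pressure gradient: |∂P/∂n| = 200 Pa / 318000 m = 6.29×10⁻⁴ Pa/m
Geostrophic balance (pressure-gradient force = Coriolis force):
V_g = (1/(fρ)) |∂P/∂n| = 6.29×10⁻⁴ / (4.26×10⁻⁵ × 0.890) = 16.6 m/s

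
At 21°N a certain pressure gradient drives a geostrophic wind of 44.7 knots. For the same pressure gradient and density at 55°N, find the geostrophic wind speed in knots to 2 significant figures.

With the same pressure gradient and density, V_g ∝ 1/f ∝ 1/sin φ.
V₂ = V₁ · sin φ₁ / sin φ₂ = 44.7 × sin 21° / sin 55°
V₂ = 44.7 × 0.3584/0.8192 = 20 knots

20 knots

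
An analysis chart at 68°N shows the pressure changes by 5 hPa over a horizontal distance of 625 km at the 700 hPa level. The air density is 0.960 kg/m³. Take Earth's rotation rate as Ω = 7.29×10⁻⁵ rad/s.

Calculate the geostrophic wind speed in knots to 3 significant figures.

Coriolis parameter at 68°N:
f = 2Ω sin φ = 2 × 7.29×10⁻⁵ × sin 68° = 1.35×10⁻⁴ s⁻¹
Pressure gradient: |∂P/∂n| = 500 Pa / 625000 m = 8.00×10⁻⁴ Pa/m
Geostrophic balance (pressure-gradient force = Coriolis force):
V_g = (1/(fρ)) |∂P/∂n| = 8.00×10⁻⁴ / (1.35×10⁻⁴ × 0.960) = 6.16 m/s
Converting: 6.16 m/s × 1.944 = 12.0 knots

12.0 knots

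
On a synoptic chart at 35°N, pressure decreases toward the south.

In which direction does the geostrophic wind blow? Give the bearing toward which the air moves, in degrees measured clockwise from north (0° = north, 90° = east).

The pressure-gradient force points toward the south (bearing 180°).
Geostrophic balance: in the Northern Hemisphere the Coriolis force deflects motion to the right, so the geostrophic wind blows 90° to the right of the pressure-gradient force (low pressure on the left).
Rotating 180° by 90° clockwise gives 270° — the wind blows toward the west.

270°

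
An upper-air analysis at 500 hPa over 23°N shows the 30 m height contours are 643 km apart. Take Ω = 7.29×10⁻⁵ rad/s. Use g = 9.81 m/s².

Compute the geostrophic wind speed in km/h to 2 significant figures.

29 km/h

Coriolis parameter at 23°N:
f = 2Ω sin φ = 2 × 7.29×10⁻⁵ × sin 23° = 5.70×10⁻⁵ s⁻¹
Height gradient: |∂Z/∂n| = 30 m / 643000 m = 4.67×10⁻⁵
On a pressure surface, geostrophic balance gives V_g = (g/f)|∂Z/∂n|:
V_g = 9.81 × 4.67×10⁻⁵ / 5.70×10⁻⁵ = 8.03 m/s
Converting: 8.03 m/s × 3.6 = 29 km/h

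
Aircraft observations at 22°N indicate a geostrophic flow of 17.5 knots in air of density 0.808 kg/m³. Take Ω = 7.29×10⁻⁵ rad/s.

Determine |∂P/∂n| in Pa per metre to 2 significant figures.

4.0×10⁻⁴ Pa/m

Coriolis parameter at 22°N:
f = 2Ω sin φ = 2 × 7.29×10⁻⁵ × sin 22° = 5.46×10⁻⁵ s⁻¹
Wind speed in SI: 17.5 knots = 9.00 m/s
Geostrophic balance rearranged: |∂P/∂n| = f ρ V_g
|∂P/∂n| = 5.46×10⁻⁵ × 0.808 × 9.00 = 3.97×10⁻⁴ Pa/m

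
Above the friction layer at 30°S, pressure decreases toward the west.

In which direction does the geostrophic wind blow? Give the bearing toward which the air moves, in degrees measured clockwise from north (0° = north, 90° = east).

The pressure-gradient force points toward the west (bearing 270°).
Geostrophic balance: in the Southern Hemisphere the Coriolis force deflects motion to the left, so the geostrophic wind blows 90° to the left of the pressure-gradient force (low pressure on the right).
Rotating 270° by 90° counterclockwise gives 180° — the wind blows toward the south.

180°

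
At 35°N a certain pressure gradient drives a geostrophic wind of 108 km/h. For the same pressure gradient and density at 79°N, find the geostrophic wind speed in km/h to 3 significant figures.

63.1 km/h

With the same pressure gradient and density, V_g ∝ 1/f ∝ 1/sin φ.
V₂ = V₁ · sin φ₁ / sin φ₂ = 108 × sin 35° / sin 79°
V₂ = 108 × 0.5736/0.9816 = 63.1 km/h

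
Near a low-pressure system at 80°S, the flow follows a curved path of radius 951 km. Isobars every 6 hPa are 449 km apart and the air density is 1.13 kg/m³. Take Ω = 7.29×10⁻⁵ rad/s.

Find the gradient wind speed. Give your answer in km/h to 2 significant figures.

Coriolis parameter at 80°S:
f = 2Ω sin φ = 2 × 7.29×10⁻⁵ × sin 80° = 1.44×10⁻⁴ s⁻¹
Pressure gradient: |∂P/∂n| = 600 Pa / 449000 m = 1.34×10⁻³ Pa/m
Geostrophic speed: V_g = |∂P/∂n|/(fρ) = 1.34×10⁻³/(1.44×10⁻⁴ × 1.13) = 8.24 m/s
Around a low, centrifugal force acts outward with Coriolis, so pressure-gradient force balances both:
(1/ρ)|∂P/∂n| = fV + V²/R  →  V² + fR·V − fR·V_g = 0
With fR = 1.44×10⁻⁴ × 951×10³ m = 137 m/s:
V = [−fR + √((fR)² + 4 fR V_g)]/2 = [−137 + √(137² + 4×137×8.24)]/2 = 7.79 m/s
Subgeostrophic (V < V_g = 8.24 m/s), as expected around a low.
Converting: 7.79 m/s × 3.6 = 28 km/h

28 km/h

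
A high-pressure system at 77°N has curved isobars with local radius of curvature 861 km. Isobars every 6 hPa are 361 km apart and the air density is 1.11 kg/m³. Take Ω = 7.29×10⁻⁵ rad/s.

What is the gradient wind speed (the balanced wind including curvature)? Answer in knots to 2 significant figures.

Coriolis parameter at 77°N:
f = 2Ω sin φ = 2 × 7.29×10⁻⁵ × sin 77° = 1.42×10⁻⁴ s⁻¹
Pressure gradient: |∂P/∂n| = 600 Pa / 361000 m = 1.66×10⁻³ Pa/m
Geostrophic speed: V_g = |∂P/∂n|/(fρ) = 1.66×10⁻³/(1.42×10⁻⁴ × 1.11) = 10.5 m/s
Around a high, pressure-gradient force acts outward with centrifugal, so Coriolis balances both:
fV = (1/ρ)|∂P/∂n| + V²/R  →  V² − fR·V + fR·V_g = 0
With fR = 1.42×10⁻⁴ × 861×10³ m = 122 m/s:
V = [fR − √((fR)² − 4 fR V_g)]/2 = [122 − √(122² − 4×122×10.5)]/2 = 11.6 m/s
Supergeostrophic (V > V_g = 10.5 m/s), as expected around a high.
Converting: 11.6 m/s × 1.944 = 23 knots

23 knots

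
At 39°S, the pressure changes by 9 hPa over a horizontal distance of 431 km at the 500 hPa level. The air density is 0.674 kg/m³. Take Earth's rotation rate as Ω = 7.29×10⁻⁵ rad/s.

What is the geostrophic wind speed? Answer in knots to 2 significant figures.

66 knots

Coriolis parameter at 39°S:
f = 2Ω sin φ = 2 × 7.29×10⁻⁵ × sin 39° = 9.18×10⁻⁵ s⁻¹
Pressure gradient: |∂P/∂n| = 900 Pa / 431000 m = 2.09×10⁻³ Pa/m
Geostrophic balance (pressure-gradient force = Coriolis force):
V_g = (1/(fρ)) |∂P/∂n| = 2.09×10⁻³ / (9.18×10⁻⁵ × 0.674) = 33.8 m/s
Converting: 33.8 m/s × 1.944 = 66 knots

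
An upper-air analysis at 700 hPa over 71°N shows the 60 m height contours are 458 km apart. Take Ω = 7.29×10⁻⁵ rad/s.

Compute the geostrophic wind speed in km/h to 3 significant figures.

Coriolis parameter at 71°N:
f = 2Ω sin φ = 2 × 7.29×10⁻⁵ × sin 71° = 1.38×10⁻⁴ s⁻¹
Height gradient: |∂Z/∂n| = 60 m / 458000 m = 1.31×10⁻⁴
On a pressure surface, geostrophic balance gives V_g = (g/f)|∂Z/∂n|:
V_g = 9.81 × 1.31×10⁻⁴ / 1.38×10⁻⁴ = 9.32 m/s
Converting: 9.32 m/s × 3.6 = 33.6 km/h

33.6 km/h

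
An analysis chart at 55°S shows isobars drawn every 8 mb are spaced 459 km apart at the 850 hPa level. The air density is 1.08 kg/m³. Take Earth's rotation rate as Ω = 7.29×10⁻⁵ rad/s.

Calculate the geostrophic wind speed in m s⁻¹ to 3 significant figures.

13.5 m s⁻¹

Coriolis parameter at 55°S:
f = 2Ω sin φ = 2 × 7.29×10⁻⁵ × sin 55° = 1.19×10⁻⁴ s⁻¹
Pressure gradient: |∂P/∂n| = 800 Pa / 459000 m = 1.74×10⁻³ Pa/m
Geostrophic balance (pressure-gradient force = Coriolis force):
V_g = (1/(fρ)) |∂P/∂n| = 1.74×10⁻³ / (1.19×10⁻⁴ × 1.08) = 13.5 m/s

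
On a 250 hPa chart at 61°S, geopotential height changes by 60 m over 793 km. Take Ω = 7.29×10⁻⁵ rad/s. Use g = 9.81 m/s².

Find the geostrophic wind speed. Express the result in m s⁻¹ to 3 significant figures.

Coriolis parameter at 61°S:
f = 2Ω sin φ = 2 × 7.29×10⁻⁵ × sin 61° = 1.28×10⁻⁴ s⁻¹
Height gradient: |∂Z/∂n| = 60 m / 793000 m = 7.57×10⁻⁵
On a pressure surface, geostrophic balance gives V_g = (g/f)|∂Z/∂n|:
V_g = 9.81 × 7.57×10⁻⁵ / 1.28×10⁻⁴ = 5.82 m/s

5.82 m s⁻¹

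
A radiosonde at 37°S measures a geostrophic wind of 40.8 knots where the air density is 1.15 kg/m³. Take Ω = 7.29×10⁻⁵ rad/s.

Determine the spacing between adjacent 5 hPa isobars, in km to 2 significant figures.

240 km

Coriolis parameter at 37°S:
f = 2Ω sin φ = 2 × 7.29×10⁻⁵ × sin 37° = 8.77×10⁻⁵ s⁻¹
Wind speed in SI: 40.8 knots = 21.0 m/s
Geostrophic balance rearranged: |∂P/∂n| = f ρ V_g
|∂P/∂n| = 8.77×10⁻⁵ × 1.15 × 21.0 = 2.12×10⁻³ Pa/m
Isobar spacing: Δn = ΔP/|∂P/∂n| = 500 Pa / 2.12×10⁻³ Pa/m = 236077 m ≈ 240 km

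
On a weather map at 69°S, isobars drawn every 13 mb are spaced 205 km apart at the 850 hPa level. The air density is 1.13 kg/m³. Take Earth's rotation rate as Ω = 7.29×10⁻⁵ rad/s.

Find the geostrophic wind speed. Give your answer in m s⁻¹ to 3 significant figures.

41.2 m s⁻¹

Coriolis parameter at 69°S:
f = 2Ω sin φ = 2 × 7.29×10⁻⁵ × sin 69° = 1.36×10⁻⁴ s⁻¹
Pressure gradient: |∂P/∂n| = 1300 Pa / 205000 m = 6.34×10⁻³ Pa/m
Geostrophic balance (pressure-gradient force = Coriolis force):
V_g = (1/(fρ)) |∂P/∂n| = 6.34×10⁻³ / (1.36×10⁻⁴ × 1.13) = 41.2 m/s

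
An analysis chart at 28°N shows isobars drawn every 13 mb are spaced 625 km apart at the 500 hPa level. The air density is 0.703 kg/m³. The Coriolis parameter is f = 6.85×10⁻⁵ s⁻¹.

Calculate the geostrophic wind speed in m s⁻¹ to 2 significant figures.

Pressure gradient: |∂P/∂n| = 1300 Pa / 625000 m = 2.08×10⁻³ Pa/m
Geostrophic balance (pressure-gradient force = Coriolis force):
V_g = (1/(fρ)) |∂P/∂n| = 2.08×10⁻³ / (6.85×10⁻⁵ × 0.703) = 43.2 m/s

43 m s⁻¹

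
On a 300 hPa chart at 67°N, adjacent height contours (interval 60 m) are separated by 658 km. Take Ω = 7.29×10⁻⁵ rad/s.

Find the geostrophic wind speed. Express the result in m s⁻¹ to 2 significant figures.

Coriolis parameter at 67°N:
f = 2Ω sin φ = 2 × 7.29×10⁻⁵ × sin 67° = 1.34×10⁻⁴ s⁻¹
Height gradient: |∂Z/∂n| = 60 m / 658000 m = 9.12×10⁻⁵
On a pressure surface, geostrophic balance gives V_g = (g/f)|∂Z/∂n|:
V_g = 9.81 × 9.12×10⁻⁵ / 1.34×10⁻⁴ = 6.67 m/s

6.7 m s⁻¹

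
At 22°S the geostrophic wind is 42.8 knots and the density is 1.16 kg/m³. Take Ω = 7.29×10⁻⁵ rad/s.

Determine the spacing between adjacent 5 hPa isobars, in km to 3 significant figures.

358 km

Coriolis parameter at 22°S:
f = 2Ω sin φ = 2 × 7.29×10⁻⁵ × sin 22° = 5.46×10⁻⁵ s⁻¹
Wind speed in SI: 42.8 knots = 22.0 m/s
Geostrophic balance rearranged: |∂P/∂n| = f ρ V_g
|∂P/∂n| = 5.46×10⁻⁵ × 1.16 × 22.0 = 1.39×10⁻³ Pa/m
Isobar spacing: Δn = ΔP/|∂P/∂n| = 500 Pa / 1.39×10⁻³ Pa/m = 358424 m ≈ 358 km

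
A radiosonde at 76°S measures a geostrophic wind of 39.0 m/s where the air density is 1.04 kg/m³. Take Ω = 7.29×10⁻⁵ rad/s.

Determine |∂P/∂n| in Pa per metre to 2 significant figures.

5.7×10⁻³ Pa/m

Coriolis parameter at 76°S:
f = 2Ω sin φ = 2 × 7.29×10⁻⁵ × sin 76° = 1.41×10⁻⁴ s⁻¹
Geostrophic balance rearranged: |∂P/∂n| = f ρ V_g
|∂P/∂n| = 1.41×10⁻⁴ × 1.04 × 39.0 = 5.74×10⁻³ Pa/m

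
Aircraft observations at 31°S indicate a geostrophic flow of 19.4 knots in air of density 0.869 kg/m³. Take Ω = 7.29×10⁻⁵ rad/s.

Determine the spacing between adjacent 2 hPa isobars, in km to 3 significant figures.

Coriolis parameter at 31°S:
f = 2Ω sin φ = 2 × 7.29×10⁻⁵ × sin 31° = 7.51×10⁻⁵ s⁻¹
Wind speed in SI: 19.4 knots = 9.98 m/s
Geostrophic balance rearranged: |∂P/∂n| = f ρ V_g
|∂P/∂n| = 7.51×10⁻⁵ × 0.869 × 9.98 = 6.51×10⁻⁴ Pa/m
Isobar spacing: Δn = ΔP/|∂P/∂n| = 200 Pa / 6.51×10⁻⁴ Pa/m = 307096 m ≈ 307 km

307 km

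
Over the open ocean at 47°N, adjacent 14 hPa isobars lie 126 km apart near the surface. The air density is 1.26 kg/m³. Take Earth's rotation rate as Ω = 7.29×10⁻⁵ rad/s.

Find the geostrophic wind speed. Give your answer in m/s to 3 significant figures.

Coriolis parameter at 47°N:
f = 2Ω sin φ = 2 × 7.29×10⁻⁵ × sin 47° = 1.07×10⁻⁴ s⁻¹
Pressure gradient: |∂P/∂n| = 1400 Pa / 126000 m = 1.11×10⁻² Pa/m
Geostrophic balance (pressure-gradient force = Coriolis force):
V_g = (1/(fρ)) |∂P/∂n| = 1.11×10⁻² / (1.07×10⁻⁴ × 1.26) = 82.7 m/s

82.7 m/s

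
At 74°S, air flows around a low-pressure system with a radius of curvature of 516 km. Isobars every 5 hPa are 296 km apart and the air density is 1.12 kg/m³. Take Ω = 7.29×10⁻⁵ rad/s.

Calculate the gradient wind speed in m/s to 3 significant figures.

9.51 m/s

Coriolis parameter at 74°S:
f = 2Ω sin φ = 2 × 7.29×10⁻⁵ × sin 74° = 1.40×10⁻⁴ s⁻¹
Pressure gradient: |∂P/∂n| = 500 Pa / 296000 m = 1.69×10⁻³ Pa/m
Geostrophic speed: V_g = |∂P/∂n|/(fρ) = 1.69×10⁻³/(1.40×10⁻⁴ × 1.12) = 10.8 m/s
Around a low, centrifugal force acts outward with Coriolis, so pressure-gradient force balances both:
(1/ρ)|∂P/∂n| = fV + V²/R  →  V² + fR·V − fR·V_g = 0
With fR = 1.40×10⁻⁴ × 516×10³ m = 72.3 m/s:
V = [−fR + √((fR)² + 4 fR V_g)]/2 = [−72.3 + √(72.3² + 4×72.3×10.8)]/2 = 9.51 m/s
Subgeostrophic (V < V_g = 10.8 m/s), as expected around a low.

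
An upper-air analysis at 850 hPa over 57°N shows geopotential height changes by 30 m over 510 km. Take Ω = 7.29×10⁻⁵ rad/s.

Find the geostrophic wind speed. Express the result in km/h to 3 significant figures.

17.0 km/h

Coriolis parameter at 57°N:
f = 2Ω sin φ = 2 × 7.29×10⁻⁵ × sin 57° = 1.22×10⁻⁴ s⁻¹
Height gradient: |∂Z/∂n| = 30 m / 510000 m = 5.88×10⁻⁵
On a pressure surface, geostrophic balance gives V_g = (g/f)|∂Z/∂n|:
V_g = 9.81 × 5.88×10⁻⁵ / 1.22×10⁻⁴ = 4.72 m/s
Converting: 4.72 m/s × 3.6 = 17.0 km/h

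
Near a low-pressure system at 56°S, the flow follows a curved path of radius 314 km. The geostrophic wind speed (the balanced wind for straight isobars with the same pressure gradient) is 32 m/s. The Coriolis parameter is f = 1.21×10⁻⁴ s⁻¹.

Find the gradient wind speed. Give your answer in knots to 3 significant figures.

Around a low, centrifugal force acts outward with Coriolis, so pressure-gradient force balances both:
(1/ρ)|∂P/∂n| = fV + V²/R  →  V² + fR·V − fR·V_g = 0
With fR = 1.21×10⁻⁴ × 314×10³ m = 38.0 m/s:
V = [−fR + √((fR)² + 4 fR V_g)]/2 = [−38.0 + √(38.0² + 4×38.0×32)]/2 = 20.7 m/s
Subgeostrophic (V < V_g = 32 m/s), as expected around a low.
Converting: 20.7 m/s × 1.944 = 40.3 knots

40.3 knots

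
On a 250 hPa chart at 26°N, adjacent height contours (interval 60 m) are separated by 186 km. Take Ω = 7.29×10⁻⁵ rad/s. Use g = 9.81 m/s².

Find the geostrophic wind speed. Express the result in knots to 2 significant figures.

96 knots

Coriolis parameter at 26°N:
f = 2Ω sin φ = 2 × 7.29×10⁻⁵ × sin 26° = 6.39×10⁻⁵ s⁻¹
Height gradient: |∂Z/∂n| = 60 m / 186000 m = 3.23×10⁻⁴
On a pressure surface, geostrophic balance gives V_g = (g/f)|∂Z/∂n|:
V_g = 9.81 × 3.23×10⁻⁴ / 6.39×10⁻⁵ = 49.5 m/s
Converting: 49.5 m/s × 1.944 = 96 knots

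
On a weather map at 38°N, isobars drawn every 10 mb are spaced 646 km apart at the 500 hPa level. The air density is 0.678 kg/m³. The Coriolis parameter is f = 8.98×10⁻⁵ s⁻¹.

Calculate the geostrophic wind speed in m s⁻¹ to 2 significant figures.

Pressure gradient: |∂P/∂n| = 1000 Pa / 646000 m = 1.55×10⁻³ Pa/m
Geostrophic balance (pressure-gradient force = Coriolis force):
V_g = (1/(fρ)) |∂P/∂n| = 1.55×10⁻³ / (8.98×10⁻⁵ × 0.678) = 25.4 m/s

25 m s⁻¹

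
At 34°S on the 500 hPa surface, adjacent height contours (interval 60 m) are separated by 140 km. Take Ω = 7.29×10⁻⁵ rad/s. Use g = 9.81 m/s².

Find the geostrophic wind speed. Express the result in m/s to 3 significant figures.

51.6 m/s

Coriolis parameter at 34°S:
f = 2Ω sin φ = 2 × 7.29×10⁻⁵ × sin 34° = 8.15×10⁻⁵ s⁻¹
Height gradient: |∂Z/∂n| = 60 m / 140000 m = 4.29×10⁻⁴
On a pressure surface, geostrophic balance gives V_g = (g/f)|∂Z/∂n|:
V_g = 9.81 × 4.29×10⁻⁴ / 8.15×10⁻⁵ = 51.6 m/s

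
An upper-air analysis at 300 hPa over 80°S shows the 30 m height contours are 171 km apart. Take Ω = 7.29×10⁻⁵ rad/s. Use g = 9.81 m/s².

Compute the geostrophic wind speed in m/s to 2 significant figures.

12 m/s

Coriolis parameter at 80°S:
f = 2Ω sin φ = 2 × 7.29×10⁻⁵ × sin 80° = 1.44×10⁻⁴ s⁻¹
Height gradient: |∂Z/∂n| = 30 m / 171000 m = 1.75×10⁻⁴
On a pressure surface, geostrophic balance gives V_g = (g/f)|∂Z/∂n|:
V_g = 9.81 × 1.75×10⁻⁴ / 1.44×10⁻⁴ = 12.0 m/s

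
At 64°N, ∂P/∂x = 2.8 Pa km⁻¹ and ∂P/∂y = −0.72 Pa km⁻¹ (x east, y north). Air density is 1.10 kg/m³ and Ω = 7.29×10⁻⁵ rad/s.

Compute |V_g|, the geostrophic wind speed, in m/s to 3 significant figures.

Coriolis parameter at 64°N:
f = 2Ω sin φ = 2 × 7.29×10⁻⁵ × sin 64° = 1.31×10⁻⁴ s⁻¹
Component geostrophic relations (x east, y north):
u_g = −(1/(fρ)) ∂P/∂y,  v_g = (1/(fρ)) ∂P/∂x
u_g = −(−0.72×10⁻³)/(1.31×10⁻⁴ × 1.10) = 4.99 m/s;  v_g = (2.8×10⁻³)/(1.31×10⁻⁴ × 1.10) = 19.4 m/s
|V_g| = √(u_g² + v_g²) = 20.1 m/s

20.1 m/s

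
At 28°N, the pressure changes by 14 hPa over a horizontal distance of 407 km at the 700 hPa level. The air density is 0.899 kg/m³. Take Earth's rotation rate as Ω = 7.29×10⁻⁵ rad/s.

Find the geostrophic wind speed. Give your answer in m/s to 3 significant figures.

55.9 m/s

Coriolis parameter at 28°N:
f = 2Ω sin φ = 2 × 7.29×10⁻⁵ × sin 28° = 6.84×10⁻⁵ s⁻¹
Pressure gradient: |∂P/∂n| = 1400 Pa / 407000 m = 3.44×10⁻³ Pa/m
Geostrophic balance (pressure-gradient force = Coriolis force):
V_g = (1/(fρ)) |∂P/∂n| = 3.44×10⁻³ / (6.84×10⁻⁵ × 0.899) = 55.9 m/s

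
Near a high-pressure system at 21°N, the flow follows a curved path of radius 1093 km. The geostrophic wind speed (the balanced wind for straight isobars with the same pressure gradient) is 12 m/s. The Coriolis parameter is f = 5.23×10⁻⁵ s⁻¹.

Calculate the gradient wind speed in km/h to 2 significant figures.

Around a high, pressure-gradient force acts outward with centrifugal, so Coriolis balances both:
fV = (1/ρ)|∂P/∂n| + V²/R  →  V² − fR·V + fR·V_g = 0
With fR = 5.23×10⁻⁵ × 1093×10³ m = 57.2 m/s:
V = [fR − √((fR)² − 4 fR V_g)]/2 = [57.2 − √(57.2² − 4×57.2×12)]/2 = 17.1 m/s
Supergeostrophic (V > V_g = 12 m/s), as expected around a high.
Converting: 17.1 m/s × 3.6 = 62 km/h

62 km/h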